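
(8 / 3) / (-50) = -4 / 75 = -0.05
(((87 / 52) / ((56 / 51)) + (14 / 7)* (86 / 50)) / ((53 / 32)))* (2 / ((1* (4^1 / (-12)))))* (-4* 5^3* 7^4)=14873454120 / 689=21587016.14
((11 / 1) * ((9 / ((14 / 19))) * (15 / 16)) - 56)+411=107735 / 224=480.96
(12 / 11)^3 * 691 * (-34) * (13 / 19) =-527769216 / 25289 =-20869.52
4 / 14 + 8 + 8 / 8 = 65 / 7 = 9.29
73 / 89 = 0.82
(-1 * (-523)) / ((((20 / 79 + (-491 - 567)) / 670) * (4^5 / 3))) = -0.97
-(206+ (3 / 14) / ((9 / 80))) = -4366 / 21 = -207.90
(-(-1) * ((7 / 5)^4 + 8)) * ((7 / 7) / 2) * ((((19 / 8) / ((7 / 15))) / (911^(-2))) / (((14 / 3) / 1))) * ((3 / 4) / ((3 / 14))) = 1050323949891 / 56000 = 18755784.82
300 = 300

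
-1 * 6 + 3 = -3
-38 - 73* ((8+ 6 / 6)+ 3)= -914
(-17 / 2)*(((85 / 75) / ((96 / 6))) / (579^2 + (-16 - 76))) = -289 / 160871520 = -0.00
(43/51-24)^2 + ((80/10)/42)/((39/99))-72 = 109995943/236691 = 464.72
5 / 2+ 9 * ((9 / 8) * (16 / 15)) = 133 / 10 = 13.30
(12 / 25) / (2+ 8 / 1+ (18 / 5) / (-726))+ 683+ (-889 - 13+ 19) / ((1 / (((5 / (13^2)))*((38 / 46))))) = 77737893884 / 117523445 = 661.47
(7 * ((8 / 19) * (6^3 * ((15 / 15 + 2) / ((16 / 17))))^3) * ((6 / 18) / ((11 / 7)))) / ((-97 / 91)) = -3880771197849 / 20273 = -191425600.45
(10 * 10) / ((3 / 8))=800 / 3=266.67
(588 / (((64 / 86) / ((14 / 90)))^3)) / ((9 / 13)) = 17371563937 / 2239488000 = 7.76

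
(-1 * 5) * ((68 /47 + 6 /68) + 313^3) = -245007745295 /1598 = -153321492.68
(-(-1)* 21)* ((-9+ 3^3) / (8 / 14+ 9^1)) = 2646 / 67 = 39.49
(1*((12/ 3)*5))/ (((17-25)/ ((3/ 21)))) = -5/ 14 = -0.36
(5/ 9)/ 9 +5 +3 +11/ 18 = 1405/ 162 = 8.67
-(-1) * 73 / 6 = 73 / 6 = 12.17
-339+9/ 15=-1692/ 5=-338.40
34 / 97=0.35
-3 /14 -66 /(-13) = 885 /182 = 4.86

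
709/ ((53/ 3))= 2127/ 53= 40.13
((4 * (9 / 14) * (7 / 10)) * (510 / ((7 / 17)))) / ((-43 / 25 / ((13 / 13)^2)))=-390150 / 301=-1296.18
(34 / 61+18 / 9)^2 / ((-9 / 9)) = -24336 / 3721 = -6.54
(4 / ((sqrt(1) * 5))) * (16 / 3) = 64 / 15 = 4.27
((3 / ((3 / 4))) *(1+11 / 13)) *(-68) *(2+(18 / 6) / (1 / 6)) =-130560 / 13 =-10043.08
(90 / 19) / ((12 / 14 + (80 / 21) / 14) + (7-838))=-13230 / 2317829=-0.01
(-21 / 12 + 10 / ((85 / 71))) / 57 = 449 / 3876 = 0.12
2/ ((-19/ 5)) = -10/ 19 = -0.53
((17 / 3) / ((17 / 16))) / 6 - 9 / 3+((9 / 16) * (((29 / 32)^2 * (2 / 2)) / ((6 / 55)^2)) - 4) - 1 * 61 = -16687519 / 589824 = -28.29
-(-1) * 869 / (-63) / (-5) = 869 / 315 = 2.76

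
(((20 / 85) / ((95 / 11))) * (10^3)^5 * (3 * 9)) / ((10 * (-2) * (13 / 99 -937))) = 4704480000000000 / 119833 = 39258634933.62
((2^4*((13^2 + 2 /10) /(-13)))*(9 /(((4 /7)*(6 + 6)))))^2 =315630756 /4225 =74705.50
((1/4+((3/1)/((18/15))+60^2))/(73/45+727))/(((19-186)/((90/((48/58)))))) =-282095325/87609536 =-3.22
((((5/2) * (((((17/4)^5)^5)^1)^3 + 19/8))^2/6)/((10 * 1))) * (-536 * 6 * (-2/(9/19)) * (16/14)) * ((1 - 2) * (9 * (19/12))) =-4465706902901980989282443004746933911993649299847465192698483017527083730850375535989076433570762009895203686345419667146106638860127652937915513714510666077033251827855924570688387172634375/10694438875756051952909339864149235345520209066746165315839737359110501823757517707462836224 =-417572810951829789207193900000000000000000000000000000000000000000000000000000000000000000000000000.00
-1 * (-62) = 62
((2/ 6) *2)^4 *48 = 256/ 27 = 9.48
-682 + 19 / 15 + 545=-2036 / 15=-135.73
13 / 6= 2.17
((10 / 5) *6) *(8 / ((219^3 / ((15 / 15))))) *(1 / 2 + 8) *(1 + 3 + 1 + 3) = 2176 / 3501153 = 0.00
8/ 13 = 0.62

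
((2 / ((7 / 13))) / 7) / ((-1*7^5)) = -26 / 823543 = -0.00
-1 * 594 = -594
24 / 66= 4 / 11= 0.36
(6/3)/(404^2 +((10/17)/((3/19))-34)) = 51/4161236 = 0.00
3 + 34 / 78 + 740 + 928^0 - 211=20804 / 39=533.44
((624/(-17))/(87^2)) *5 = -1040/42891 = -0.02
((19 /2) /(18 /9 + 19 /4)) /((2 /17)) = 323 /27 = 11.96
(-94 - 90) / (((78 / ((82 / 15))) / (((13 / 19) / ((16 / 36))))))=-1886 / 95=-19.85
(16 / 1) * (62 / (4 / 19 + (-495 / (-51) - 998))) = -320416 / 319151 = -1.00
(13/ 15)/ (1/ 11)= 143/ 15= 9.53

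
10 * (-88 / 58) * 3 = -45.52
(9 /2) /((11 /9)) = 81 /22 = 3.68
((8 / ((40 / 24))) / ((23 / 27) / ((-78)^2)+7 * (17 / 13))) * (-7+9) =7884864 / 7518535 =1.05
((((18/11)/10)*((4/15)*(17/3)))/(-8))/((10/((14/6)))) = -119/16500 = -0.01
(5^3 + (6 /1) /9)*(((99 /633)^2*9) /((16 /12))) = 3694977 /178084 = 20.75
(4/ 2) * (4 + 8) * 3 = 72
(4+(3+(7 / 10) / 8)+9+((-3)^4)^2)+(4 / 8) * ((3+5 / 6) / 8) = 3157117 / 480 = 6577.33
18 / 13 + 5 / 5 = 31 / 13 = 2.38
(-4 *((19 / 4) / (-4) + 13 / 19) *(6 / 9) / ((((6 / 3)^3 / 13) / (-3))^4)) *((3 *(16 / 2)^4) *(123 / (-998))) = -43536646179 / 37924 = -1147997.21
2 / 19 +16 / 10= 162 / 95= 1.71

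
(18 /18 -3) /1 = -2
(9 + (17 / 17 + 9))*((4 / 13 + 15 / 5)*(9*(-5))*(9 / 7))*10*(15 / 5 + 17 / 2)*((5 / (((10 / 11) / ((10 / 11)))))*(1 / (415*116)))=-43.43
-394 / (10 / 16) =-3152 / 5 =-630.40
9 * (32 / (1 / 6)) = 1728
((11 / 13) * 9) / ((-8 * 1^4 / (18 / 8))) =-891 / 416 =-2.14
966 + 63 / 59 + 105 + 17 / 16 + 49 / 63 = 9123923 / 8496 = 1073.91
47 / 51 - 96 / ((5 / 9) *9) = -4661 / 255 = -18.28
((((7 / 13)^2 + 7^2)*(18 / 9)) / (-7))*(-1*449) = 1068620 / 169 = 6323.20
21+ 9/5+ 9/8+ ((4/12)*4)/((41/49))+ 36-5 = 278071/4920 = 56.52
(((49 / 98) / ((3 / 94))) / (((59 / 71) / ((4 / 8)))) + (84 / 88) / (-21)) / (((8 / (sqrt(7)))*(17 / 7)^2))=894985*sqrt(7) / 4501464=0.53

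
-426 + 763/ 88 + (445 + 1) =2523/ 88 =28.67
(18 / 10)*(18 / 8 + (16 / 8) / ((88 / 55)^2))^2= 84681 / 5120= 16.54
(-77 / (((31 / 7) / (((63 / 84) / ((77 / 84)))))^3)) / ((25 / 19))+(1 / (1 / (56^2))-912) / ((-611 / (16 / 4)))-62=-4235848848311 / 55061960525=-76.93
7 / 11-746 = -8199 / 11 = -745.36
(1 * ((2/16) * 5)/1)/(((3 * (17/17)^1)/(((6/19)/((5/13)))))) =13/76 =0.17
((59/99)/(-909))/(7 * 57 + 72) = -59/42385761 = -0.00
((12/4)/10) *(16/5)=24/25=0.96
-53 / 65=-0.82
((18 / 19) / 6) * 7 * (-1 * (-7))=147 / 19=7.74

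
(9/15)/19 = 3/95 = 0.03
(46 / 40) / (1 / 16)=92 / 5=18.40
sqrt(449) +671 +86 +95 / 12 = sqrt(449) +9179 / 12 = 786.11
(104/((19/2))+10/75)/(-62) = -1579/8835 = -0.18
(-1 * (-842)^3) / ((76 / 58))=8655741476 / 19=455565340.84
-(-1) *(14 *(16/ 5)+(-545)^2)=1485349/ 5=297069.80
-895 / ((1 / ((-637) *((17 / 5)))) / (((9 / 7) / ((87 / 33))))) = 27414387 / 29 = 945323.69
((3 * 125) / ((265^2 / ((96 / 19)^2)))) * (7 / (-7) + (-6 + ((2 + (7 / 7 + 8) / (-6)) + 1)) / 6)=-241920 / 1014049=-0.24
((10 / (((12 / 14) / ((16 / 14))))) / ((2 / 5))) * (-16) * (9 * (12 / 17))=-57600 / 17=-3388.24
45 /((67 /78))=3510 /67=52.39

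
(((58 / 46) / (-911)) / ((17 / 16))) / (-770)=232 / 137137385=0.00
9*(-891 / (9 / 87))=-77517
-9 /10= -0.90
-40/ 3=-13.33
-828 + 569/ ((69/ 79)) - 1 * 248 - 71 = -34192/ 69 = -495.54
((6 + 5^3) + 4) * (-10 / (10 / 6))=-810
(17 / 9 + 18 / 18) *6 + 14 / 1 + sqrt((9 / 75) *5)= 32.11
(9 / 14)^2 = 81 / 196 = 0.41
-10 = -10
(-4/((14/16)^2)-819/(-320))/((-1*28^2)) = 41789/12293120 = 0.00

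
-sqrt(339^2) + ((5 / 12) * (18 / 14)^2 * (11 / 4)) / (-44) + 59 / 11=-11510605 / 34496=-333.68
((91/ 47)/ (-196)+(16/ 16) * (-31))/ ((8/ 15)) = -612135/ 10528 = -58.14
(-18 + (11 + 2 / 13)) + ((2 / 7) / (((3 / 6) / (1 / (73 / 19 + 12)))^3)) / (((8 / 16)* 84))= -356784484447 / 52114691811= -6.85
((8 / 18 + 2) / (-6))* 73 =-803 / 27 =-29.74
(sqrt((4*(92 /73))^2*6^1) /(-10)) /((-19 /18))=3312*sqrt(6) /6935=1.17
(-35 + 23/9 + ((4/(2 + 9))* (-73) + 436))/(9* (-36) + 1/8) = -298592/256509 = -1.16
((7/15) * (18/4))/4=21/40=0.52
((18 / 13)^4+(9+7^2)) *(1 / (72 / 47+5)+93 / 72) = 9375658265 / 105218724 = 89.11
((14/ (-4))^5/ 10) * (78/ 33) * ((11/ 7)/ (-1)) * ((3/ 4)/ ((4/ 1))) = 93639/ 2560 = 36.58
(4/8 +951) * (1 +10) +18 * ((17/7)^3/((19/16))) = 139250249/13034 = 10683.62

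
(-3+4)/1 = 1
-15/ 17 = -0.88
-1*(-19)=19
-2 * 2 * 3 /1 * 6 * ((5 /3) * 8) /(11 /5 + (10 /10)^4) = -300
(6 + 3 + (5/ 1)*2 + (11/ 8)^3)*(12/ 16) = 33177/ 2048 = 16.20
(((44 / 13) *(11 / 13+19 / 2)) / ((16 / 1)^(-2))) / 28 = 320.16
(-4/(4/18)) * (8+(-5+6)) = -162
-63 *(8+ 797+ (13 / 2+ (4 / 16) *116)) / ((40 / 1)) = -105903 / 80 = -1323.79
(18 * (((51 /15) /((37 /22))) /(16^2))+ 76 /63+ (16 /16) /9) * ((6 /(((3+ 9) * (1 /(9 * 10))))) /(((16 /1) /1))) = 1088749 /265216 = 4.11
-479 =-479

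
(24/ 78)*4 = 16/ 13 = 1.23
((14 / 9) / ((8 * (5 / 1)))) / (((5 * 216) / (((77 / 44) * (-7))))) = -343 / 777600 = -0.00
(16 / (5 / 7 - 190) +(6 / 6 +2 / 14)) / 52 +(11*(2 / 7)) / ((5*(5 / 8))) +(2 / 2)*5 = 103799 / 17225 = 6.03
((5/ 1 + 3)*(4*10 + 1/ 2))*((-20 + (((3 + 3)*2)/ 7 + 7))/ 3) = -8532/ 7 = -1218.86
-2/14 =-1/7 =-0.14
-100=-100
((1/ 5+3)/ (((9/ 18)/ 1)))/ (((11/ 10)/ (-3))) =-192/ 11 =-17.45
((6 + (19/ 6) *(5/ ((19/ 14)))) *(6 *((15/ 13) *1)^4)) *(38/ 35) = 40783500/ 199927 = 203.99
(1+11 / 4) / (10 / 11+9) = 165 / 436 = 0.38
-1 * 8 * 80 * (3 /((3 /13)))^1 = -8320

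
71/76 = 0.93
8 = 8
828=828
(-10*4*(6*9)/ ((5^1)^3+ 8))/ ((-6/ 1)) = 360/ 133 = 2.71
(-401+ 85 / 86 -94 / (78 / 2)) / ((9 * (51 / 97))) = -130923131 / 1539486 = -85.04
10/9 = 1.11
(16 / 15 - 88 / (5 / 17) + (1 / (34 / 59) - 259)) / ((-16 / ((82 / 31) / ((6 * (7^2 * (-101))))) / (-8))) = 11613373 / 469462140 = 0.02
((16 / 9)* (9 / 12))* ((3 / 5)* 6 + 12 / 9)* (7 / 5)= 2072 / 225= 9.21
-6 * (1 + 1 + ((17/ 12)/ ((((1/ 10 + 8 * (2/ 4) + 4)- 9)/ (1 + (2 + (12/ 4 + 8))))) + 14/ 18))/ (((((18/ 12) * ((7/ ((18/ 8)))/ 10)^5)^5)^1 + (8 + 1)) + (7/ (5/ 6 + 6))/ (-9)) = 4171394434482771453265929222106933593750000/ 320778666760587851594062967413996576149737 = 13.00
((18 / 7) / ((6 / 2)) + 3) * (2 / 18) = 3 / 7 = 0.43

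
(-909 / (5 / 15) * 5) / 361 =-13635 / 361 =-37.77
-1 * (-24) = 24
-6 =-6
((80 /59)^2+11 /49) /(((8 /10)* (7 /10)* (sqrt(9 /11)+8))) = 77416020 /165963637 - 5278365* sqrt(11) /331927274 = 0.41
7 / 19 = 0.37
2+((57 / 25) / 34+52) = 45957 / 850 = 54.07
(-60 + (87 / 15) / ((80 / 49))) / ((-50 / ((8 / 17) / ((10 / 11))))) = 248369 / 425000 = 0.58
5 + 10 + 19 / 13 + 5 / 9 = 1991 / 117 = 17.02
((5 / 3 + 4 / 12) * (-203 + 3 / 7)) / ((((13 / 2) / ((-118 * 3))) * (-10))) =-1003944 / 455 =-2206.47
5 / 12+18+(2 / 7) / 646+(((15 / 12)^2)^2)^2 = 10836579487 / 444530688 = 24.38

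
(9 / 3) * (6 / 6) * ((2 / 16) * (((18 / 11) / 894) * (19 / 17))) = 171 / 222904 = 0.00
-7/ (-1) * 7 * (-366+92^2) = 396802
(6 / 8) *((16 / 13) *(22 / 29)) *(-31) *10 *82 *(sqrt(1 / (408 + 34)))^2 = -3355440 / 83317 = -40.27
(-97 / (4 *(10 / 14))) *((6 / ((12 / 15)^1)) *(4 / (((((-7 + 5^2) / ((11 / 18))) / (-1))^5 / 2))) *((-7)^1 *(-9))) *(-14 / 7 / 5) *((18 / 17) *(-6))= 0.01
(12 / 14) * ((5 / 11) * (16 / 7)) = 480 / 539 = 0.89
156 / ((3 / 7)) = 364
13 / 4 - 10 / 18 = 97 / 36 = 2.69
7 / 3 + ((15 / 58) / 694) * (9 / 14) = 3945101 / 1690584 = 2.33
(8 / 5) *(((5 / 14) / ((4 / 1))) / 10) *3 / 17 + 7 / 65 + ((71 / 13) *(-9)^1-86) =-135.04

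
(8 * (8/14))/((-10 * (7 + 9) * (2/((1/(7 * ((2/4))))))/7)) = -1/35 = -0.03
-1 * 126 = -126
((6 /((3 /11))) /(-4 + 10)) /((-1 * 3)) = -11 /9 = -1.22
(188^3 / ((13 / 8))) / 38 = 26578688 / 247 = 107606.02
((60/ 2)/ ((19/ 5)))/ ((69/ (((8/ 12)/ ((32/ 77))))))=1925/ 10488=0.18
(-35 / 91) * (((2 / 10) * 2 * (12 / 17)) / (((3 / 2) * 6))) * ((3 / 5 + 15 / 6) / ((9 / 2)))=-248 / 29835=-0.01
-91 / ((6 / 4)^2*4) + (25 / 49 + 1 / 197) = -833657 / 86877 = -9.60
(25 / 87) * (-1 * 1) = -25 / 87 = -0.29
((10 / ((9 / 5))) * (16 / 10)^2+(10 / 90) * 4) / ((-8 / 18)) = -33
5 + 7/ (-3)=8/ 3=2.67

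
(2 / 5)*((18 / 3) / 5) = 12 / 25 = 0.48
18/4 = 4.50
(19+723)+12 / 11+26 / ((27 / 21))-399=36067 / 99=364.31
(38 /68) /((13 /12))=114 /221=0.52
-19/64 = -0.30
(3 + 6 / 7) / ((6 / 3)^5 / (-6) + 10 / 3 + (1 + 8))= 27 / 49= 0.55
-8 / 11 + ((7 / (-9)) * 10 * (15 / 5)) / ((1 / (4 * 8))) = -24664 / 33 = -747.39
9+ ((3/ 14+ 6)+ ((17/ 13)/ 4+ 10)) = 9297/ 364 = 25.54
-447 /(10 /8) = -357.60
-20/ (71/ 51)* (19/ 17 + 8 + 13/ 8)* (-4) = 43830/ 71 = 617.32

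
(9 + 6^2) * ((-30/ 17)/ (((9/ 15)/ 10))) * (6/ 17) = -135000/ 289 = -467.13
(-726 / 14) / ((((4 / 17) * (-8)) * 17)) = 363 / 224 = 1.62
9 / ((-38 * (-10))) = 9 / 380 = 0.02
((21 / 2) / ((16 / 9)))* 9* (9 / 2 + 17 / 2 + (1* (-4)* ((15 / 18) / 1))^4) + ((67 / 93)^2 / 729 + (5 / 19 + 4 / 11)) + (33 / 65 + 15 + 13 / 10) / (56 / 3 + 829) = 10112712141994814003 / 1394053375489632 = 7254.18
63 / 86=0.73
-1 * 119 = -119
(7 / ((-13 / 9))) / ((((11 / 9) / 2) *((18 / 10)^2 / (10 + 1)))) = -350 / 13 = -26.92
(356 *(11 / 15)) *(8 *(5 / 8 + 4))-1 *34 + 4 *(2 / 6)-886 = 43704 / 5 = 8740.80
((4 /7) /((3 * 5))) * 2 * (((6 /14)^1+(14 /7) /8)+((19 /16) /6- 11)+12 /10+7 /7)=-26623 /44100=-0.60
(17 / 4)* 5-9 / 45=21.05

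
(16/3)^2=256/9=28.44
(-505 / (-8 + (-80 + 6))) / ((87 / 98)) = 24745 / 3567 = 6.94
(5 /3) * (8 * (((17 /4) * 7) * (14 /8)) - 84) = 3325 /6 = 554.17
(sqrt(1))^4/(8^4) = 1/4096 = 0.00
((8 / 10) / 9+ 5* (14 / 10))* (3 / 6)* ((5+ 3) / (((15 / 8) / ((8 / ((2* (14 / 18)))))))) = 40832 / 525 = 77.78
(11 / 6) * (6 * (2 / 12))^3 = 11 / 6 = 1.83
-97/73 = -1.33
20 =20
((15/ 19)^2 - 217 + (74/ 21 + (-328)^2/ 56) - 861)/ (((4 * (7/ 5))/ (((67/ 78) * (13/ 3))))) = 307401025/ 545832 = 563.18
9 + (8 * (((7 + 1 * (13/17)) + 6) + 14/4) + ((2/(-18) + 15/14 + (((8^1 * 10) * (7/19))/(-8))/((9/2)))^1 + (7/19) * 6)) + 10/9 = 6128341/40698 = 150.58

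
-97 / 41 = -2.37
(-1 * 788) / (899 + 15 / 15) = -197 / 225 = -0.88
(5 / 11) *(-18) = -90 / 11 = -8.18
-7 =-7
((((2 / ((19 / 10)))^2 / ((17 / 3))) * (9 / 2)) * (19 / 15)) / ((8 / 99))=4455 / 323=13.79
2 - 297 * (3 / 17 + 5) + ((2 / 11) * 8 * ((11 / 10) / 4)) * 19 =-129864 / 85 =-1527.81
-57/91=-0.63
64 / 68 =16 / 17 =0.94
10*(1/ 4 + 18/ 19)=11.97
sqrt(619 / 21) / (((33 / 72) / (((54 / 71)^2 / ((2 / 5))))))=58320 * sqrt(12999) / 388157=17.13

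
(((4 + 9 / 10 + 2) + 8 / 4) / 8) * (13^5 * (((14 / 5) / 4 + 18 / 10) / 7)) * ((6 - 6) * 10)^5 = 0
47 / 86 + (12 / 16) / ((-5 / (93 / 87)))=9631 / 24940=0.39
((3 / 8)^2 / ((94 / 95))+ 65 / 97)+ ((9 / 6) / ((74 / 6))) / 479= 8402884909 / 10342292096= 0.81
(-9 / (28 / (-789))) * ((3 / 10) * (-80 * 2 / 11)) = -85212 / 77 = -1106.65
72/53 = 1.36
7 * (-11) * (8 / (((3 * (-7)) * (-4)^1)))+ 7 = -1 / 3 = -0.33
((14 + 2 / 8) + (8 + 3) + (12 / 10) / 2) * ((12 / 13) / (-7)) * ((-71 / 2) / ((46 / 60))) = 330363 / 2093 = 157.84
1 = 1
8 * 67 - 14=522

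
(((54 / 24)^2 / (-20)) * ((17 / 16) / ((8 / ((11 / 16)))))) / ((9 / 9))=-15147 / 655360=-0.02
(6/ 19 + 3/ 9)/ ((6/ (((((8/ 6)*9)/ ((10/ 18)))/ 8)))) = 111/ 380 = 0.29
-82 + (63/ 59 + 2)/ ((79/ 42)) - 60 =-140.37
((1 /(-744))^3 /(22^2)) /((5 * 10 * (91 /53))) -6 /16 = -340100157196853 /906933752524800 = -0.38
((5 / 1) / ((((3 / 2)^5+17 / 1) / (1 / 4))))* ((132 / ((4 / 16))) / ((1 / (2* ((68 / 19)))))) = 192.09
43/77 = 0.56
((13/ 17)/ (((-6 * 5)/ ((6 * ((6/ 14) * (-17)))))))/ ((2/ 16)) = 312/ 35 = 8.91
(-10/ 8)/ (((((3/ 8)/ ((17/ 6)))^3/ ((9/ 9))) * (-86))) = 196520/ 31347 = 6.27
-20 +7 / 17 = -333 / 17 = -19.59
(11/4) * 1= 2.75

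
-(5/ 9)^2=-25/ 81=-0.31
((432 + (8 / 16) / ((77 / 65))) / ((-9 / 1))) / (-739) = 66593 / 1024254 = 0.07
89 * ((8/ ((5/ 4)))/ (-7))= -2848/ 35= -81.37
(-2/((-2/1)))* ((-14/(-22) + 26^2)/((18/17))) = 14059/22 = 639.05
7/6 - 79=-467/6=-77.83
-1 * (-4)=4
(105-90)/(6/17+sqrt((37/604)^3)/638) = 42.50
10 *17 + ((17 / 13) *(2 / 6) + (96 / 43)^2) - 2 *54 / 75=313647179 / 1802775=173.98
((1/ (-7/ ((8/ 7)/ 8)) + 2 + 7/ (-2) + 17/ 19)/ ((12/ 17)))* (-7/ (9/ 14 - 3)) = -19805/ 7524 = -2.63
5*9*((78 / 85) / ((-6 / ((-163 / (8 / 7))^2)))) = -152320077 / 1088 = -140000.07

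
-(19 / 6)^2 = -361 / 36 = -10.03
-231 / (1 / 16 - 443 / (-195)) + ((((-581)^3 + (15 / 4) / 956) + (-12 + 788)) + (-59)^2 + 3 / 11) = -60081403277674417 / 306352112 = -196118782.68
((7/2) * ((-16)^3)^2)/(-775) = -58720256/775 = -75768.07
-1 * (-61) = 61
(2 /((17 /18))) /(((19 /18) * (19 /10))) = 6480 /6137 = 1.06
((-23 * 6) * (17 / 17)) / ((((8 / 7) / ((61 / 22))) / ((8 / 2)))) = -29463 / 22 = -1339.23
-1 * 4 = -4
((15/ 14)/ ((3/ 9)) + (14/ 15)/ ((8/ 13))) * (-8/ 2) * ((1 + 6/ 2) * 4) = -31792/ 105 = -302.78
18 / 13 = 1.38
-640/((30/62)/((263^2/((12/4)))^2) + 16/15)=-600.00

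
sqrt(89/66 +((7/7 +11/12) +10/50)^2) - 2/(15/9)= -6/5 +sqrt(2539009)/660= 1.21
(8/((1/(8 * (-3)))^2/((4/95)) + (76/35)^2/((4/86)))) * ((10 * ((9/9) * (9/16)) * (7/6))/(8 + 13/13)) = 16464000/286236311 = 0.06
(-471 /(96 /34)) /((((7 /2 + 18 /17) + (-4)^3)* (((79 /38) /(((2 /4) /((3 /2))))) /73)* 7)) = 62932351 /13411356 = 4.69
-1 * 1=-1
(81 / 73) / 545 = 81 / 39785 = 0.00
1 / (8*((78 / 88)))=11 / 78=0.14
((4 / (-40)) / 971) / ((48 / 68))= -17 / 116520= -0.00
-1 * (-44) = 44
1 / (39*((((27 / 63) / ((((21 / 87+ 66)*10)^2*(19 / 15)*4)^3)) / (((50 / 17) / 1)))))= 3633407229440112278115046400000 / 1879046871039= 1933643745369191576.73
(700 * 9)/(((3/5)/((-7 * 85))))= -6247500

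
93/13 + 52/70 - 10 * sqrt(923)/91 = 3593/455 - 10 * sqrt(923)/91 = 4.56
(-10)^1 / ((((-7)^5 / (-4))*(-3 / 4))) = 160 / 50421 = 0.00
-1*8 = -8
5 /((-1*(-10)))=1 /2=0.50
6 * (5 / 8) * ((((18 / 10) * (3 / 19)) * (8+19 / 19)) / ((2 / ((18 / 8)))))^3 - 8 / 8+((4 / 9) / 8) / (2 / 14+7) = 279293491937 / 3160627200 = 88.37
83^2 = 6889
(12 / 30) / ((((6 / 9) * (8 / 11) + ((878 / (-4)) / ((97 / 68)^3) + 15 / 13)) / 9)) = -7047660906 / 144835186885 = -0.05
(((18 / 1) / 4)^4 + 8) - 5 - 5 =6529 / 16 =408.06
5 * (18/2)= 45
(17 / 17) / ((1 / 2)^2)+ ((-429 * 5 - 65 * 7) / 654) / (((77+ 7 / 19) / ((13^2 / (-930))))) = 17923411 / 4470417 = 4.01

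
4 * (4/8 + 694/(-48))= -335/6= -55.83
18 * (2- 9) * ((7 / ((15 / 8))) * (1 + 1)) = -4704 / 5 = -940.80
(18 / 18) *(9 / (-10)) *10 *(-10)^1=90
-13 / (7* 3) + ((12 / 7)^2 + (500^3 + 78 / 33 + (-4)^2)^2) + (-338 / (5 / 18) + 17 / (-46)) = 63922050031451409620407 / 4091010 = 15625004590908213.28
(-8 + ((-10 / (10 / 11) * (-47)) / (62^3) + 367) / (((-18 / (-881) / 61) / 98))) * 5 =536905579.66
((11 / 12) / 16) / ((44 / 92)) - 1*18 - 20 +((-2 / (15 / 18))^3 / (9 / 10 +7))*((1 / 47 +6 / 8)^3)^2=-6253607275188793 / 163499138110272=-38.25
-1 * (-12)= 12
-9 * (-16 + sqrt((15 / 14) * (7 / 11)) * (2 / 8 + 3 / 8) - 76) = 828 - 45 * sqrt(330) / 176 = 823.36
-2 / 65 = -0.03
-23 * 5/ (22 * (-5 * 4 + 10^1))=0.52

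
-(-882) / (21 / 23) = 966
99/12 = 33/4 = 8.25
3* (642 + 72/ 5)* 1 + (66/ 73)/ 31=22281828/ 11315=1969.23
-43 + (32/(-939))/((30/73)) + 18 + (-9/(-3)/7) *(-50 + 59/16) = -70879771/1577520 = -44.93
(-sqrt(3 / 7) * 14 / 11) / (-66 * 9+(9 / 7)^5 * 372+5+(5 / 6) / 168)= -4840416 * sqrt(21) / 19114109575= -0.00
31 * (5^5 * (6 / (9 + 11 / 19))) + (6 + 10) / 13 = 5521987 / 91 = 60681.18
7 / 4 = 1.75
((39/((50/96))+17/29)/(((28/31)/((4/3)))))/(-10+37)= 1696103/411075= 4.13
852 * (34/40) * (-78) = -282438/5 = -56487.60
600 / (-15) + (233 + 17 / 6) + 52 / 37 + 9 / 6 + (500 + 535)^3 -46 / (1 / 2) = 1108717981.74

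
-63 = -63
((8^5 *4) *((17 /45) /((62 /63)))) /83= 7798784 /12865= 606.20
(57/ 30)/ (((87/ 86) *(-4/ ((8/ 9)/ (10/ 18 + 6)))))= -1634/ 25665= -0.06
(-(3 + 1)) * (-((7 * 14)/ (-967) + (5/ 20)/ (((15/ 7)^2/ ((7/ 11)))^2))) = -0.39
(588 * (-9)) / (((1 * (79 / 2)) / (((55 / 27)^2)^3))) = -10850811125000 / 1133563653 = -9572.30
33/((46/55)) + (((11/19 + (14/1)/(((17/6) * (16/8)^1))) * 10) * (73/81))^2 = 25025885677735/31487118174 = 794.80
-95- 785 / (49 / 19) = -19570 / 49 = -399.39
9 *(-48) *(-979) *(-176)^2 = 13100617728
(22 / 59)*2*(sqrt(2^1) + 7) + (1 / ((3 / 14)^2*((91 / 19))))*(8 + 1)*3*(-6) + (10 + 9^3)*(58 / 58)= 8.66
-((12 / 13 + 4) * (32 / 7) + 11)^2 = -9296401 / 8281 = -1122.62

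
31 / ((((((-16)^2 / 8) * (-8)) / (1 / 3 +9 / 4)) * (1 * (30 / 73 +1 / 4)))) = -70153 / 148224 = -0.47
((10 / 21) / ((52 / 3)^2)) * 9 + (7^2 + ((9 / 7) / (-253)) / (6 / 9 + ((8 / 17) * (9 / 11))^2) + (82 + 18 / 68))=20764015383649 / 158174623880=131.27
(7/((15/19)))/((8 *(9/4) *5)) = 133/1350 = 0.10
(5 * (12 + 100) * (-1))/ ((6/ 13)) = -3640/ 3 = -1213.33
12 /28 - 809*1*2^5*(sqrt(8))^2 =-1449725 /7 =-207103.57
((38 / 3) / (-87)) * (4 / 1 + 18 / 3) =-380 / 261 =-1.46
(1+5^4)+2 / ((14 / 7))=627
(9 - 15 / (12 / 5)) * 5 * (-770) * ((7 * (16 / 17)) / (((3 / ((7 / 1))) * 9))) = -8300600 / 459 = -18084.10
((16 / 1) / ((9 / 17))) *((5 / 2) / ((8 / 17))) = 160.56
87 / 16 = 5.44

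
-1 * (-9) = 9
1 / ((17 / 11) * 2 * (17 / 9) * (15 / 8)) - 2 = -2758 / 1445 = -1.91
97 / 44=2.20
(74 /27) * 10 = 740 /27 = 27.41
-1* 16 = -16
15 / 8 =1.88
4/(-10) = -2/5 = -0.40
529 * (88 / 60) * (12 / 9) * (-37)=-1722424 / 45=-38276.09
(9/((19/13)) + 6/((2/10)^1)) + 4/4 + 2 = 744/19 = 39.16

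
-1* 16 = -16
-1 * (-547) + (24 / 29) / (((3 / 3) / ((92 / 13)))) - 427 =47448 / 377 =125.86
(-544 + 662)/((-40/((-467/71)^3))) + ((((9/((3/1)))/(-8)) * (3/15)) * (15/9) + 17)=12259602359/14316440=856.33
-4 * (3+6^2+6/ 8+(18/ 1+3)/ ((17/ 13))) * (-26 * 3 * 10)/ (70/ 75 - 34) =-5265.83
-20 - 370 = -390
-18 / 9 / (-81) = 2 / 81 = 0.02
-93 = -93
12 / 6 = 2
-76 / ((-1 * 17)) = 76 / 17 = 4.47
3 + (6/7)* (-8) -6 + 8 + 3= 8/7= 1.14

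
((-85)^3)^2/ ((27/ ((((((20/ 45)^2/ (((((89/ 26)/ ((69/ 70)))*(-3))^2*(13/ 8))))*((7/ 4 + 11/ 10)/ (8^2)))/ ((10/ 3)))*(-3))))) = -78847179456175/ 125753796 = -626996.42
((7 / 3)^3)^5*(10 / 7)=6782230728490 / 14348907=472665.32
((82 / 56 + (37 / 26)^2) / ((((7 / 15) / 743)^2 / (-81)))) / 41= -41532192007200 / 2376647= -17475120.20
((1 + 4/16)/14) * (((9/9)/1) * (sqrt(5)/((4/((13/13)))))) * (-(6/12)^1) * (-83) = 415 * sqrt(5)/448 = 2.07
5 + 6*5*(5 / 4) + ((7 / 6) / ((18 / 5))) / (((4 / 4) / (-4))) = 2225 / 54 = 41.20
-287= -287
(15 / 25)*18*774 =41796 / 5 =8359.20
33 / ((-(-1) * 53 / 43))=1419 / 53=26.77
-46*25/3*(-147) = 56350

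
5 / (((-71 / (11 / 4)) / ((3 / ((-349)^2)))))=-165 / 34591484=-0.00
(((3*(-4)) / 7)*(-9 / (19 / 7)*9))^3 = 133886.87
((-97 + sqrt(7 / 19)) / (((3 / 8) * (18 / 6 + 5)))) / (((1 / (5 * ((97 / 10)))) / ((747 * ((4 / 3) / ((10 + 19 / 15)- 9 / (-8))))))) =-125255.18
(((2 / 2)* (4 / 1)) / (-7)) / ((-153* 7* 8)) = 1 / 14994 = 0.00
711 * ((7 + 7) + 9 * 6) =48348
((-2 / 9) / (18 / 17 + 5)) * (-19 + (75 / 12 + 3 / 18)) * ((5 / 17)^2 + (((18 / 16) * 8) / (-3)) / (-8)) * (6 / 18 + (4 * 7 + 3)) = 7572499 / 1134648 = 6.67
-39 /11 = -3.55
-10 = -10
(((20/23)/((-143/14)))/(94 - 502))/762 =35/127817118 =0.00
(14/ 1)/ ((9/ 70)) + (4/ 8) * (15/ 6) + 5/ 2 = 4055/ 36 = 112.64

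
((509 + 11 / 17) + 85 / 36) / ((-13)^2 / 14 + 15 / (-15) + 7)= 2193443 / 77418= 28.33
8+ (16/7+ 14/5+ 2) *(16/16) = 528/35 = 15.09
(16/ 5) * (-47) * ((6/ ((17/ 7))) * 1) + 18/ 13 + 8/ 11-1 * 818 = -14433632/ 12155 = -1187.46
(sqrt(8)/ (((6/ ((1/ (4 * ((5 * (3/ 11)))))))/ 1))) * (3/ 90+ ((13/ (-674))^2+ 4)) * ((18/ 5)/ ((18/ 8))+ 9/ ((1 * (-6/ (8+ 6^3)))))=-63190849667 * sqrt(2)/ 766590750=-116.58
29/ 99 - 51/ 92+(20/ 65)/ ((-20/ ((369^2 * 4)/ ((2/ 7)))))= -29327.25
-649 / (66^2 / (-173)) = 10207 / 396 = 25.78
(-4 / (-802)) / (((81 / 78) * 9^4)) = 52 / 71035947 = 0.00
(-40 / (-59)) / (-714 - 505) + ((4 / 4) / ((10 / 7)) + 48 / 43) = 56153101 / 30926030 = 1.82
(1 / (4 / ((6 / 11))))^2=9 / 484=0.02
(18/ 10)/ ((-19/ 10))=-0.95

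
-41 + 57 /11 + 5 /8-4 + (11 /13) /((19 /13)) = -38.61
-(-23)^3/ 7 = 12167/ 7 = 1738.14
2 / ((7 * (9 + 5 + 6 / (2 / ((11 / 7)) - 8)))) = 74 / 3395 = 0.02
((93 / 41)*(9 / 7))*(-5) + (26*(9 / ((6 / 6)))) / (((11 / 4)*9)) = -16187 / 3157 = -5.13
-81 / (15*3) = -9 / 5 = -1.80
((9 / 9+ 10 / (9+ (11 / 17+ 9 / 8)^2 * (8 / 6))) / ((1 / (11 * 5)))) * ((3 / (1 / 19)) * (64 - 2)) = 62518916130 / 182929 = 341766.02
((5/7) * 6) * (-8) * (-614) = 147360/7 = 21051.43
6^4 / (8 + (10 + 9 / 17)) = 2448 / 35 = 69.94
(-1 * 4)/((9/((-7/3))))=28/27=1.04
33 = 33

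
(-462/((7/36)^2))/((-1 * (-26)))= -42768/91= -469.98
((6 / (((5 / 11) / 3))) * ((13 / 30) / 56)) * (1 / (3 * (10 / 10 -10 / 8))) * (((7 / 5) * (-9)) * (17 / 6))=7293 / 500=14.59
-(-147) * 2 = 294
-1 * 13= -13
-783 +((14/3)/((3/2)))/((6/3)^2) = -7040/9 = -782.22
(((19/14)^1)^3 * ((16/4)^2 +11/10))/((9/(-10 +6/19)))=-157757/3430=-45.99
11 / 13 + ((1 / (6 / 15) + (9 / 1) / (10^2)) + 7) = 13567 / 1300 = 10.44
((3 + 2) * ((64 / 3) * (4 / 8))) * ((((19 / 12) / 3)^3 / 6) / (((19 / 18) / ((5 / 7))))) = 9025 / 10206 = 0.88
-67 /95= -0.71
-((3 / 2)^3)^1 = -27 / 8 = -3.38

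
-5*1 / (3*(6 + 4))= -1 / 6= -0.17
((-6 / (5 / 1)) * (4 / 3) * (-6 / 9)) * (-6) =-32 / 5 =-6.40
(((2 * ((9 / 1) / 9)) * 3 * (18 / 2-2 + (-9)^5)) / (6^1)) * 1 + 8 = -59034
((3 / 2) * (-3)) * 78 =-351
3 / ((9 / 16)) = 16 / 3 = 5.33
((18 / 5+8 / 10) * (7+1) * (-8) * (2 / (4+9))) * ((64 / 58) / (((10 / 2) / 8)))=-720896 / 9425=-76.49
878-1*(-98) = 976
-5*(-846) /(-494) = -2115 /247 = -8.56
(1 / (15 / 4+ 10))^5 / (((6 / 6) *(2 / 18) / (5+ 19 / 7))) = 497664 / 3522990625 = 0.00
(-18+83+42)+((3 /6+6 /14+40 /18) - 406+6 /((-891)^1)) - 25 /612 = -41831521 /141372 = -295.90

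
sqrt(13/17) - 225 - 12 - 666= -903 + sqrt(221)/17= -902.13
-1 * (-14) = 14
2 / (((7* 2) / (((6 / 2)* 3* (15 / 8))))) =135 / 56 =2.41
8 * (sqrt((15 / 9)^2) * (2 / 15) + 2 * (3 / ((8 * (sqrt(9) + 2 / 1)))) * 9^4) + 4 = 354554 / 45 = 7878.98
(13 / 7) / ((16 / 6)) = 39 / 56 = 0.70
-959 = -959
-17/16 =-1.06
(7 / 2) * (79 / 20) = 13.82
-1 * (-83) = 83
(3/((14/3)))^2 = 81/196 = 0.41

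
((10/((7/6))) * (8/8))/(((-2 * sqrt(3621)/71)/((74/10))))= -74 * sqrt(3621)/119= -37.42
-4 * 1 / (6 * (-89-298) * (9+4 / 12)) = 1 / 5418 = 0.00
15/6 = 5/2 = 2.50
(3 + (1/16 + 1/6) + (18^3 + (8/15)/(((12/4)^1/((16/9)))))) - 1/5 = 37813037/6480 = 5835.35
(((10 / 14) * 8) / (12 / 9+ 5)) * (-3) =-360 / 133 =-2.71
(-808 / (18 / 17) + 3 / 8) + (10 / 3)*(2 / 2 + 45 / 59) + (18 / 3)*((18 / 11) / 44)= -388917607 / 514008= -756.64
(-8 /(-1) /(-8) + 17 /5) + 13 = 77 /5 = 15.40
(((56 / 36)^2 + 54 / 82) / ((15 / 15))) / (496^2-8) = 10223 / 816992568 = 0.00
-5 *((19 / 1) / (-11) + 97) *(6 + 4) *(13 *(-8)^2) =-43596800 / 11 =-3963345.45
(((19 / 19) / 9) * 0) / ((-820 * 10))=0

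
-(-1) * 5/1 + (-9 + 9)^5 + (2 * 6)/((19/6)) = 167/19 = 8.79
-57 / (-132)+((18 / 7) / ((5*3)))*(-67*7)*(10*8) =-282989 / 44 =-6431.57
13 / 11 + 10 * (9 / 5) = 211 / 11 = 19.18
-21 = -21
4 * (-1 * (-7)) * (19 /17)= 532 /17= 31.29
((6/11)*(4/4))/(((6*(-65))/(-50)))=10/143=0.07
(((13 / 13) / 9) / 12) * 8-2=-52 / 27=-1.93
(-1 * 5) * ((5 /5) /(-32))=5 /32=0.16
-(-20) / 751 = 20 / 751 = 0.03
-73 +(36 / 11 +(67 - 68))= -778 / 11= -70.73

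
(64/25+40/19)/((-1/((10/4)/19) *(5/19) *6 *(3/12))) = -2216/1425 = -1.56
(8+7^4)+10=2419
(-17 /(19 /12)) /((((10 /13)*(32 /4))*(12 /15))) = -663 /304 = -2.18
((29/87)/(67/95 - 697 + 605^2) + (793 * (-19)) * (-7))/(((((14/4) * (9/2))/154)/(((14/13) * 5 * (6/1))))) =33317386.67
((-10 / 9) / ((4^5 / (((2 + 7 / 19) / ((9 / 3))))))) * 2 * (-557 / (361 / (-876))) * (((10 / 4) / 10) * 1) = -0.58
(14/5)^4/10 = 19208/3125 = 6.15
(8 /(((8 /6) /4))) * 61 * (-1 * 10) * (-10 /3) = 48800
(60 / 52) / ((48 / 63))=315 / 208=1.51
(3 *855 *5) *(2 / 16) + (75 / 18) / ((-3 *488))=14081825 / 8784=1603.12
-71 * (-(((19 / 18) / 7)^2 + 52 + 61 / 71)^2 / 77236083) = 3553144541011081 / 1382167795739442768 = 0.00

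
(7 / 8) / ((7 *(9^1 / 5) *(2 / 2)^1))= 5 / 72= 0.07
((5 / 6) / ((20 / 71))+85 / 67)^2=17.87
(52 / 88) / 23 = 13 / 506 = 0.03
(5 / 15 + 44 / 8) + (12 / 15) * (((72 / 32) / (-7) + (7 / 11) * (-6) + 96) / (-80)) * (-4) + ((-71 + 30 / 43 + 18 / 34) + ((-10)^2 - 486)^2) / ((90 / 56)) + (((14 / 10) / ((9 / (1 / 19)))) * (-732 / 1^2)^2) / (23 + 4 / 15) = 31194180330451147 / 335915187300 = 92863.26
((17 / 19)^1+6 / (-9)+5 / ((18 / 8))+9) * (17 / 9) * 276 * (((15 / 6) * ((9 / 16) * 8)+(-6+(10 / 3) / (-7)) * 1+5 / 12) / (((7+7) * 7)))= 166896004 / 527877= 316.16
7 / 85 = 0.08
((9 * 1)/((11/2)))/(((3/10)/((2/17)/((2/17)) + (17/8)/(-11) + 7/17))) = 27345/4114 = 6.65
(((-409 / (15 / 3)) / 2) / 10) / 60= -409 / 6000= -0.07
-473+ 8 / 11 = -472.27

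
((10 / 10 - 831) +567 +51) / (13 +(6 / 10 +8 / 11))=-2915 / 197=-14.80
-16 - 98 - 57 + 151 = -20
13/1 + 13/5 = 78/5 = 15.60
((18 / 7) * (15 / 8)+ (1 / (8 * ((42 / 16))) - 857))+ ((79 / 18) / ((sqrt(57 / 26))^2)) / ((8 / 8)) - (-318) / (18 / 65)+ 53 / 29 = 124980095 / 416556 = 300.03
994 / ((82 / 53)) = 26341 / 41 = 642.46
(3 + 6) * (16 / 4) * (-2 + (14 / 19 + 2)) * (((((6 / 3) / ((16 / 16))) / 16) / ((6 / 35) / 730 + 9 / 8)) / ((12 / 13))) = 2325050 / 728327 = 3.19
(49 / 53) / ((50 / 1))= 0.02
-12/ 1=-12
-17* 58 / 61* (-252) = 248472 / 61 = 4073.31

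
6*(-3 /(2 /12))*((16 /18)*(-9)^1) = 864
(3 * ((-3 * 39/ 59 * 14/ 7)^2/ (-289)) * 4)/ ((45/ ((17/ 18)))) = -0.01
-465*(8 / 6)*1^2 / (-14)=310 / 7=44.29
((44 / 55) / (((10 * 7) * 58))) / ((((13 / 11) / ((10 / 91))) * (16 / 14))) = 11 / 686140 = 0.00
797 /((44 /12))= 2391 /11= 217.36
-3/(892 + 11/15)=-45/13391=-0.00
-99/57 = -33/19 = -1.74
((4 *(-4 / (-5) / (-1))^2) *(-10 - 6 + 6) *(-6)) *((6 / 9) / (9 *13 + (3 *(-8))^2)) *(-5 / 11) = -512 / 7623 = -0.07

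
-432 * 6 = -2592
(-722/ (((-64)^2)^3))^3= -47045881/ 40564819207303340847894502572032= -0.00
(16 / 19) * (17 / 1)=272 / 19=14.32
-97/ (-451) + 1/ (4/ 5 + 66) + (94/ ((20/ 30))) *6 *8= 1019525565/ 150634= 6768.23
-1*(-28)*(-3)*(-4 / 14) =24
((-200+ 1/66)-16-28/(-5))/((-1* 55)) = 69427/18150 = 3.83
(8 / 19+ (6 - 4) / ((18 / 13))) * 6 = 638 / 57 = 11.19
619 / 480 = 1.29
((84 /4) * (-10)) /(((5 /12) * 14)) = -36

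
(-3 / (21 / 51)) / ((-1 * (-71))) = -51 / 497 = -0.10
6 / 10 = 0.60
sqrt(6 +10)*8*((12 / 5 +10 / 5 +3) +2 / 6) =3712 / 15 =247.47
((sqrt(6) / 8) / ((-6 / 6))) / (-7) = sqrt(6) / 56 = 0.04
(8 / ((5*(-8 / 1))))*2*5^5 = -1250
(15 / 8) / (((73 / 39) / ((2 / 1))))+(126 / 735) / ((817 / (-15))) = 3340359 / 1669948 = 2.00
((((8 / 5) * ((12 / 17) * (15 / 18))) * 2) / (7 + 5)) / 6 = 4 / 153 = 0.03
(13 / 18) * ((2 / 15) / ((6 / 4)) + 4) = 1196 / 405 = 2.95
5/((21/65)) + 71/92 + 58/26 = 464111/25116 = 18.48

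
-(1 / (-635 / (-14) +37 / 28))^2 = -784 / 1708249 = -0.00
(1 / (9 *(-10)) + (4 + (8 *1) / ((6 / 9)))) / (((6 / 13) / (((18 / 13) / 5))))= 9.59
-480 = -480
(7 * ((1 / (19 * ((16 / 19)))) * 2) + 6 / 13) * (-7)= -973 / 104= -9.36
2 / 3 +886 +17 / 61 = 162311 / 183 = 886.95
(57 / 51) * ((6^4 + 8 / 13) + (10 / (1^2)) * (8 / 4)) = 325204 / 221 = 1471.51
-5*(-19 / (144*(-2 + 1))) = -95 / 144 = -0.66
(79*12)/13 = 948/13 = 72.92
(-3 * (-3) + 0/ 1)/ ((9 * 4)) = 1/ 4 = 0.25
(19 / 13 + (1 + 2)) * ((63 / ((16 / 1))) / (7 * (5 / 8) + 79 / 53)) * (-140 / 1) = -4518780 / 10777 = -419.30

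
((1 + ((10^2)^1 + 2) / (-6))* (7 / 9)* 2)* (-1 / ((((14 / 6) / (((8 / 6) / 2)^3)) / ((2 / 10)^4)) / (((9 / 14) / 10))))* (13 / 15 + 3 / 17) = 2432 / 7171875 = 0.00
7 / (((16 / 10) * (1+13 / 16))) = 70 / 29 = 2.41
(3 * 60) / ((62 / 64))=5760 / 31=185.81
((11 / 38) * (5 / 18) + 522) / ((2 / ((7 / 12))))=2499721 / 16416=152.27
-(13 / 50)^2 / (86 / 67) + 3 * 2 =1278677 / 215000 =5.95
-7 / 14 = -1 / 2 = -0.50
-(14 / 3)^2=-196 / 9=-21.78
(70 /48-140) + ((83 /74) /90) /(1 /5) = -368909 /2664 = -138.48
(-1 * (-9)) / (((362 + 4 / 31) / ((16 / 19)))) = 0.02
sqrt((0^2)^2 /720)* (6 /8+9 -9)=0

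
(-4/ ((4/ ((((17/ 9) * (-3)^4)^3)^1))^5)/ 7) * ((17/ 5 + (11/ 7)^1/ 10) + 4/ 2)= -229256186294969371470359489855754573/ 125440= -1827616281050457361849167000000.00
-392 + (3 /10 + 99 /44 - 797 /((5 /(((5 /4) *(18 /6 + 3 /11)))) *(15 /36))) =-429983 /220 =-1954.47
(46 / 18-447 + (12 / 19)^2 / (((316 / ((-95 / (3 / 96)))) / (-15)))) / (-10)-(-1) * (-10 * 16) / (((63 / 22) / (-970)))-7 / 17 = 54235.10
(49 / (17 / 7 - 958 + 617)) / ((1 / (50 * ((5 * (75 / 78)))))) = -214375 / 6162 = -34.79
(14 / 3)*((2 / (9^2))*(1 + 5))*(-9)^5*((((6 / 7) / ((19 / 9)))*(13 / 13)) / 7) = -2367.88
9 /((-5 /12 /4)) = -432 /5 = -86.40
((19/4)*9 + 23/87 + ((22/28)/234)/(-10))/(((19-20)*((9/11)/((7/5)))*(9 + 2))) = -6.69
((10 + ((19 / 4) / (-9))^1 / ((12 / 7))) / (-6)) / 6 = -0.27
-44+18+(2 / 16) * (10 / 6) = -619 / 24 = -25.79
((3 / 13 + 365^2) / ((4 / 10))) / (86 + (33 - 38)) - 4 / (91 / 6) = 2331292 / 567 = 4111.63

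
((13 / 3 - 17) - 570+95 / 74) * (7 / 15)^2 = -6324283 / 49950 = -126.61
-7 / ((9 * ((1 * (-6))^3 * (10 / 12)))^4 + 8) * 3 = -21 / 6887475360008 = -0.00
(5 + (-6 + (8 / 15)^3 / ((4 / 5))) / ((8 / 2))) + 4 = 10189 / 1350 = 7.55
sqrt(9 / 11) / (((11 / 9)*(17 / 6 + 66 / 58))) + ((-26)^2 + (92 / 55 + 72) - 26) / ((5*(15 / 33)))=318.60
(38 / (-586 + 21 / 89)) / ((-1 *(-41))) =-3382 / 2137453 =-0.00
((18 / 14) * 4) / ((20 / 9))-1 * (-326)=11491 / 35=328.31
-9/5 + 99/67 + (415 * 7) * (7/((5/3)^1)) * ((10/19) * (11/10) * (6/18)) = 14984843/6365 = 2354.26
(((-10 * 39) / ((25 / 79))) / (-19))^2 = 37970244 / 9025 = 4207.23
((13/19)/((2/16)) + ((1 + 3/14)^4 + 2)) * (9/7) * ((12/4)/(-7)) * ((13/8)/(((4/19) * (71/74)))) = -91454077377/2138388224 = -42.77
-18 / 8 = -2.25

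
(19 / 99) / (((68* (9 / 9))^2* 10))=19 / 4577760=0.00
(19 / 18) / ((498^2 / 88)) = 209 / 558009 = 0.00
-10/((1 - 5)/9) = 45/2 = 22.50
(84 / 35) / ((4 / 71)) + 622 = 3323 / 5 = 664.60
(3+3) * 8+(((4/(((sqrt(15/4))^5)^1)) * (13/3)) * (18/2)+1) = 54.73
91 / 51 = 1.78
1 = 1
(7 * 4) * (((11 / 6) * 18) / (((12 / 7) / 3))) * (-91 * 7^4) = -353299947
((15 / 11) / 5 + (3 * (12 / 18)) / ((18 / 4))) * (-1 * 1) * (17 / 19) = -1207 / 1881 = -0.64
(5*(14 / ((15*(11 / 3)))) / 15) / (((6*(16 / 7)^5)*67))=117649 / 34776023040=0.00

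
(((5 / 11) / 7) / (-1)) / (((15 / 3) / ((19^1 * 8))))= -152 / 77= -1.97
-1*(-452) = 452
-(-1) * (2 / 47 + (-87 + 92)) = 237 / 47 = 5.04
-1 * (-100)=100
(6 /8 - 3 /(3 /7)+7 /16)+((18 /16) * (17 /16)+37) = 4145 /128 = 32.38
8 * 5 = 40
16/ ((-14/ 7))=-8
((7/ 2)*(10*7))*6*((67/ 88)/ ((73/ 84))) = 1034145/ 803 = 1287.85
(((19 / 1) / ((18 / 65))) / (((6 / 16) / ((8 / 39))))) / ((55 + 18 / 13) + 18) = 39520 / 78327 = 0.50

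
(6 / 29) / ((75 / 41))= 82 / 725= 0.11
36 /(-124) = -9 /31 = -0.29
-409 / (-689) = 409 / 689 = 0.59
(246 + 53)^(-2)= 1/89401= 0.00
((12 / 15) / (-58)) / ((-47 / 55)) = 22 / 1363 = 0.02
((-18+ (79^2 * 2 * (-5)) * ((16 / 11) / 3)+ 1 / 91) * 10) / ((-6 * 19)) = 454614905 / 171171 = 2655.91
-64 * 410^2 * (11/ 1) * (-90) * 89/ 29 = 947922624000/ 29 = 32686987034.48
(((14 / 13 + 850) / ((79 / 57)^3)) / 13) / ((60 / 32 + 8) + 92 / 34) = 1.95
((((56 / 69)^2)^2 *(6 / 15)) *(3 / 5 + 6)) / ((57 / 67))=14496047104 / 10766882475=1.35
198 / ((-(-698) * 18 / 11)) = 121 / 698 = 0.17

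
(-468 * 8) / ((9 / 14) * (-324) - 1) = 26208 / 1465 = 17.89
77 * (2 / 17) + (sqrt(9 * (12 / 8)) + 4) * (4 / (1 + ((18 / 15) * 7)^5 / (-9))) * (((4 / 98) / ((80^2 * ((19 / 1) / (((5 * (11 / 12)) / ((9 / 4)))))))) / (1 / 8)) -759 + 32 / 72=-4649888955666622 / 6204014983467 -6875 * sqrt(6) / 973178820936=-749.50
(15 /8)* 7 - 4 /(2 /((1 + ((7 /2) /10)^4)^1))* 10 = -57401 /8000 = -7.18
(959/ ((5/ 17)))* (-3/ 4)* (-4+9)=-12227.25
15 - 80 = -65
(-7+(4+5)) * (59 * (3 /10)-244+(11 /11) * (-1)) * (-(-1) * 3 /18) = -2273 /30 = -75.77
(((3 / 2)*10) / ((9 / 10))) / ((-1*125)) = -2 / 15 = -0.13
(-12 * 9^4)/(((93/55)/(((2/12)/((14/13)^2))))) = -20328165/3038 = -6691.30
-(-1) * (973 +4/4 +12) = 986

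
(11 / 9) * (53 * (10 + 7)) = 9911 / 9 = 1101.22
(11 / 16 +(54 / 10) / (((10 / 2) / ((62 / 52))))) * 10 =19.75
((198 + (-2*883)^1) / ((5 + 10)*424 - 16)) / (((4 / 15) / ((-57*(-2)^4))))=670320 / 793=845.30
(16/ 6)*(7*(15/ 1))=280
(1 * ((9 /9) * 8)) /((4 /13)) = 26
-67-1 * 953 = -1020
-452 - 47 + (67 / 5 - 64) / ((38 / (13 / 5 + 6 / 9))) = -1434547 / 2850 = -503.35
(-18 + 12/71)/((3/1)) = -422/71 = -5.94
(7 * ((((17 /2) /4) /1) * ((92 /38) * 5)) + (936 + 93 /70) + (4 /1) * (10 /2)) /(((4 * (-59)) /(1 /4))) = -3025469 /2511040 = -1.20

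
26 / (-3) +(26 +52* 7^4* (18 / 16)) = 842855 / 6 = 140475.83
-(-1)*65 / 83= 65 / 83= 0.78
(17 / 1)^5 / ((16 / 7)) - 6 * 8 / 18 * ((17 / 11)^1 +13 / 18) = 2951853967 / 4752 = 621181.39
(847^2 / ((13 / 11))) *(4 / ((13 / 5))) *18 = 2840939640 / 169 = 16810293.73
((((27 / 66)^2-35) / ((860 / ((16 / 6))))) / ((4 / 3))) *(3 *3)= -151731 / 208120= -0.73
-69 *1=-69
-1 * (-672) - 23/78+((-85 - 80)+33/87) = 1147025/2262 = 507.08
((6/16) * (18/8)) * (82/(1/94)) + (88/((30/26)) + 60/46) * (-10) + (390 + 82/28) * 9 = 35797147/3864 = 9264.27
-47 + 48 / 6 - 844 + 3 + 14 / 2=-873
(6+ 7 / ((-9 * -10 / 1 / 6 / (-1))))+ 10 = 233 / 15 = 15.53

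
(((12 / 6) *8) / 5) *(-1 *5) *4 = -64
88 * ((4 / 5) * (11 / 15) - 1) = -36.37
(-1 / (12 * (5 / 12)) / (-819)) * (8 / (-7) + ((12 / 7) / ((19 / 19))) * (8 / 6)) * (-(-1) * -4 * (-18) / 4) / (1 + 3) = 4 / 3185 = 0.00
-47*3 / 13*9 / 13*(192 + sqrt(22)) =-243648 / 169 - 1269*sqrt(22) / 169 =-1476.92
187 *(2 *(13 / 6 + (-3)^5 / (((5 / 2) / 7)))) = -3804889 / 15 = -253659.27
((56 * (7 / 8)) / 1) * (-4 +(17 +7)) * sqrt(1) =980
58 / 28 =2.07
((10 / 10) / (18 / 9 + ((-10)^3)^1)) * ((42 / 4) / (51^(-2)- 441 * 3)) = 54621 / 6868479512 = 0.00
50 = 50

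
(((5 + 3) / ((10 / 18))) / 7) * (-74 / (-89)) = 5328 / 3115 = 1.71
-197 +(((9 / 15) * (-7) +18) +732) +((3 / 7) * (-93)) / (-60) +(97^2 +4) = 9962.46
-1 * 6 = -6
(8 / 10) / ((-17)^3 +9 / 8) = -0.00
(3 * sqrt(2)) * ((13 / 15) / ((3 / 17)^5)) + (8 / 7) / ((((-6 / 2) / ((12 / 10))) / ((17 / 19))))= -272 / 665 + 18458141 * sqrt(2) / 1215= 21484.16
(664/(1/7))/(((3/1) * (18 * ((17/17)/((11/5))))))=25564/135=189.36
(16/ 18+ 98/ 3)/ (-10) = -151/ 45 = -3.36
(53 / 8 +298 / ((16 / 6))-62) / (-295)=-451 / 2360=-0.19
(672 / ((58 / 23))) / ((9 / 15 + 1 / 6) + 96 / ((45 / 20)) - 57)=-231840 / 11803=-19.64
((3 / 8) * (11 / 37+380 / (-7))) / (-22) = 41949 / 45584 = 0.92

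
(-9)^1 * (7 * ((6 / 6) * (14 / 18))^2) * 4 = -152.44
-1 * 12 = -12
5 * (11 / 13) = 55 / 13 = 4.23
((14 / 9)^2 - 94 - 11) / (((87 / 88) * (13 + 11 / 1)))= -91399 / 21141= -4.32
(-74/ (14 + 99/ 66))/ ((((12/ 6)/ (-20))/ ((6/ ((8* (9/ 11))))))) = 4070/ 93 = 43.76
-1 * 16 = -16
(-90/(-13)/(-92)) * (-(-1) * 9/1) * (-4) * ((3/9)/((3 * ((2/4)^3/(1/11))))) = 720/3289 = 0.22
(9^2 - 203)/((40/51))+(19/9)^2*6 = -69557/540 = -128.81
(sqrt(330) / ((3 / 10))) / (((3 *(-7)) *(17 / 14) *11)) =-20 *sqrt(330) / 1683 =-0.22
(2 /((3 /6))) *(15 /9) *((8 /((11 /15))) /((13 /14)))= 11200 /143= 78.32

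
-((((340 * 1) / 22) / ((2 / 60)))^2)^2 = -676520100000000 / 14641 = -46207233112.49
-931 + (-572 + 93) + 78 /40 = -28161 /20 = -1408.05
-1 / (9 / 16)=-16 / 9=-1.78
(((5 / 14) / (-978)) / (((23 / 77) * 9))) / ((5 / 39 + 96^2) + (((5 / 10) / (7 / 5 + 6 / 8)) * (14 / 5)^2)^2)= -33050875 / 2243182445291844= -0.00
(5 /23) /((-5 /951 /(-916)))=871116 /23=37874.61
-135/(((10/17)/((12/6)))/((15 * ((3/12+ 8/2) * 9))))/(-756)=39015/112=348.35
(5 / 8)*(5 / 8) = 25 / 64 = 0.39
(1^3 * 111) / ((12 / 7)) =259 / 4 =64.75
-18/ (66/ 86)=-258/ 11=-23.45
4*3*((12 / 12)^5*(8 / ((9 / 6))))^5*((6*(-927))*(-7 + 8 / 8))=1728053248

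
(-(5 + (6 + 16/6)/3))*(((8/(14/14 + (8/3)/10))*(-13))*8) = 295360/57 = 5181.75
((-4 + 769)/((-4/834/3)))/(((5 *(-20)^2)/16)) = -191403/50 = -3828.06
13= 13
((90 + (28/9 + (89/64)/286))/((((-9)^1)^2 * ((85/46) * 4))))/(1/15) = 352809719/151227648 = 2.33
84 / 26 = 42 / 13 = 3.23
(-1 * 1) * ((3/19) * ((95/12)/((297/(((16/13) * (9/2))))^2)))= -80/184041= -0.00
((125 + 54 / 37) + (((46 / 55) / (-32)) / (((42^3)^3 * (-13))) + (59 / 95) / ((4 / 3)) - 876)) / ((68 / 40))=-2449909950865625510389975 / 5559988386392485613568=-440.63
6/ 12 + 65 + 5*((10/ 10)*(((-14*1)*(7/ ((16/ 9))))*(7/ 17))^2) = 48859333/ 18496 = 2641.62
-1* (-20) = 20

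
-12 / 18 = -2 / 3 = -0.67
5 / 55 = 1 / 11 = 0.09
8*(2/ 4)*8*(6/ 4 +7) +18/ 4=553/ 2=276.50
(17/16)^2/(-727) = -289/186112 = -0.00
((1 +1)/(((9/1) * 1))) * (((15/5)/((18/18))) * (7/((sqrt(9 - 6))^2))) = 14/9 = 1.56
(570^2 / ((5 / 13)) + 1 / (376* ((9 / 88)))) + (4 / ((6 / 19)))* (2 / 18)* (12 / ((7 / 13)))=833789363 / 987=844771.39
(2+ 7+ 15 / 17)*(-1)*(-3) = 504 / 17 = 29.65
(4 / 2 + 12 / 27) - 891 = -7997 / 9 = -888.56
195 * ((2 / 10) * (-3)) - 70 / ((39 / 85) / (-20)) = 2934.28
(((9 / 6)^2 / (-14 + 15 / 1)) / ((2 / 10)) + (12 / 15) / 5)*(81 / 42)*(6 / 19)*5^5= 1650375 / 76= 21715.46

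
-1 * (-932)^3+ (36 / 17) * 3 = 13762478764 / 17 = 809557574.35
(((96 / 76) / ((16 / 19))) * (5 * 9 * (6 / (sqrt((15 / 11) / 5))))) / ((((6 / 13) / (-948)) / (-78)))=21628620 * sqrt(33)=124246962.55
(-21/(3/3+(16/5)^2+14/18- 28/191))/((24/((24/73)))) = -902475/37241972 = -0.02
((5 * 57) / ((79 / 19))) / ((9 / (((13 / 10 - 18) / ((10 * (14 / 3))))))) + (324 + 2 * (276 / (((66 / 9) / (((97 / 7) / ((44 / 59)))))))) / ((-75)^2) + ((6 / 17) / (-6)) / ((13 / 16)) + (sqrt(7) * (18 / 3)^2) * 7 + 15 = 924856865937 / 73938865000 + 252 * sqrt(7) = 679.24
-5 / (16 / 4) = -5 / 4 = -1.25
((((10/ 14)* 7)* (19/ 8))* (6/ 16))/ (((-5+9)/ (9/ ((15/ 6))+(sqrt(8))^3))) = 513/ 128+285* sqrt(2)/ 16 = 29.20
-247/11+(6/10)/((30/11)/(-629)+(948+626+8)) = -13517869253/602020540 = -22.45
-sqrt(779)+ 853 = 825.09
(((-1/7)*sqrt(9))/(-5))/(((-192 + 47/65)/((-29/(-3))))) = -377/87031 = -0.00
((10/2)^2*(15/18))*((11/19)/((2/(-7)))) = -9625/228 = -42.21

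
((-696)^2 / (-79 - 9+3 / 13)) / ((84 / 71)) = -37259664 / 7987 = -4665.04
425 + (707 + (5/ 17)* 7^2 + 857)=2003.41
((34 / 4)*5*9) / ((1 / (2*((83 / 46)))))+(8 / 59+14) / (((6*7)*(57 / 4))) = 1494761371 / 1082886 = 1380.35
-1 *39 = -39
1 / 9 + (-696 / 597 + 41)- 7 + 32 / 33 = 668159 / 19701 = 33.91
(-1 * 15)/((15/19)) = -19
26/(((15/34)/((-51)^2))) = 153285.60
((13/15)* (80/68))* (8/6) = 208/153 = 1.36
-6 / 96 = -1 / 16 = -0.06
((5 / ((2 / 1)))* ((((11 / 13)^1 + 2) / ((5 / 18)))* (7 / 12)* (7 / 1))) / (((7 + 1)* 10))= 5439 / 4160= 1.31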